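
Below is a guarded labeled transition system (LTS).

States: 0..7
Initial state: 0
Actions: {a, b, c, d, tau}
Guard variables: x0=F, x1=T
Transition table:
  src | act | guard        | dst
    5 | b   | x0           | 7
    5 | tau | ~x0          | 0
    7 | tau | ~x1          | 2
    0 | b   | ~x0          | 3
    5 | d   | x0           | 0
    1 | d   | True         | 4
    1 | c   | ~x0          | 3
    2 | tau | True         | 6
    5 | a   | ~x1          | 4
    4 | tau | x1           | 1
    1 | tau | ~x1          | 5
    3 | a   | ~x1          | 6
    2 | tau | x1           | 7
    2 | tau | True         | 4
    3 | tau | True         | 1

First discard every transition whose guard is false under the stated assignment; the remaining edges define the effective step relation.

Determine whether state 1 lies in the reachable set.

Answer: REACHABLE

Trace:
Guard filter leaves 9 enabled edge(s).
depth 0: {0}
depth 1: {3}  cumulative {0,3}
depth 2: {1}  cumulative {0,1,3}
depth 3: {4}  cumulative {0,1,3,4}
Reach set: {0,1,3,4}
trace reaching 1: b·tau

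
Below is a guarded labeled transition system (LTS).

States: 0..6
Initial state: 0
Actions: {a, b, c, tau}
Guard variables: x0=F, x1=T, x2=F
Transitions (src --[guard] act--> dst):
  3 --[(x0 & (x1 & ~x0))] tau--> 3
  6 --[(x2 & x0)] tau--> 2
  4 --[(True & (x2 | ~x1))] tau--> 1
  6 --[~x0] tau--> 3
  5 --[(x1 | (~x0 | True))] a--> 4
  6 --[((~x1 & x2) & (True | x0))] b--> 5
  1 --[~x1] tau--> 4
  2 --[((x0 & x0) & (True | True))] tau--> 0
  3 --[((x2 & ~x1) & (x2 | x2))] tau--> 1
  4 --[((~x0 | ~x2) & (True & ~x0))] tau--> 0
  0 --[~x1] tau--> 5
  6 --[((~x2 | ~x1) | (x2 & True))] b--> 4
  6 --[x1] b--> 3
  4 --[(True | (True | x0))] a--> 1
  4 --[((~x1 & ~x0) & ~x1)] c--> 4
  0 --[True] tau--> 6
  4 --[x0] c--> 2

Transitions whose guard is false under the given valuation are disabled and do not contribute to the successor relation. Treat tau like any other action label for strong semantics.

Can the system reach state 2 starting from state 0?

After dropping false guards: 7 live edges.
Layer 0: {0}
Layer 1: {6}  total {0,6}
Layer 2: {3,4}  total {0,3,4,6}
Layer 3: {1}  total {0,1,3,4,6}
Reach set: {0,1,3,4,6}

Answer: UNREACHABLE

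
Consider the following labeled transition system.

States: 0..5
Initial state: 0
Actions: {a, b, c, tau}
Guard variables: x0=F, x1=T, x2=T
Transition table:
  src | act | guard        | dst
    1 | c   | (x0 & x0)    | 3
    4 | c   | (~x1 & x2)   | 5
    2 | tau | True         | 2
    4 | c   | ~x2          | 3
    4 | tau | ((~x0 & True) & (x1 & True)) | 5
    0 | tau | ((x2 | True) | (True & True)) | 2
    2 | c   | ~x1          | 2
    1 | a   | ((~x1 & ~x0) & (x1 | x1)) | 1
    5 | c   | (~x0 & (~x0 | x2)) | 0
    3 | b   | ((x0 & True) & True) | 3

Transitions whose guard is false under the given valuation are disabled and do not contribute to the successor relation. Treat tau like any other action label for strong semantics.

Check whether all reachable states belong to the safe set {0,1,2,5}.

Answer: INVARIANT HOLDS

Working:
Safe = {0,1,2,5}
Reachable = {0,2}
  0: ok
  2: ok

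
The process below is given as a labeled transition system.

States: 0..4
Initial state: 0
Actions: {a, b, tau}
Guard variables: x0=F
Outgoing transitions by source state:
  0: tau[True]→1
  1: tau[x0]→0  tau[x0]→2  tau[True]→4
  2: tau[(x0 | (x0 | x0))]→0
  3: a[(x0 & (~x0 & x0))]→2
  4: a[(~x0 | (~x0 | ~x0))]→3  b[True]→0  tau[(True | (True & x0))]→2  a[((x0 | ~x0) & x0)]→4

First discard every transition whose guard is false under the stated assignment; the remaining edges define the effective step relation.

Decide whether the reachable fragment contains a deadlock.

Answer: DEADLOCK at state 2

Trace:
Reach set: {0,1,2,3,4}
  0: tau→1  [deg 1]
  1: tau→4  [deg 1]
  2: ∅  [deadlock]
  3: ∅  [deadlock]
  4: a→3  b→0  tau→2  [deg 3]
trace reaching 2: tau·tau·tau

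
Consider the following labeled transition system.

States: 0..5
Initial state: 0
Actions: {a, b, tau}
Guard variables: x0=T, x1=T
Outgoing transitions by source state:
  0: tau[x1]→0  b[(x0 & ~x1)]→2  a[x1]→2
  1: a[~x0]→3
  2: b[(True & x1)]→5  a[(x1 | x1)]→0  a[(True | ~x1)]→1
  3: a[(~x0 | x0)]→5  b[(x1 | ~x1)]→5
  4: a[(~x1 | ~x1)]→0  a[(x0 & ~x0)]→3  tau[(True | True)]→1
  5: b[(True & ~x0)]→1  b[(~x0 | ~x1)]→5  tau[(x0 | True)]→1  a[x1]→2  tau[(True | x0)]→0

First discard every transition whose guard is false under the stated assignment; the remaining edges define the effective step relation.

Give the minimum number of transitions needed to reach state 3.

Answer: UNREACHABLE

Working:
Layered search for 3:
  Layer 0: {0}
  Layer 1: {2}
  Layer 2: {1,5}
3 never appears.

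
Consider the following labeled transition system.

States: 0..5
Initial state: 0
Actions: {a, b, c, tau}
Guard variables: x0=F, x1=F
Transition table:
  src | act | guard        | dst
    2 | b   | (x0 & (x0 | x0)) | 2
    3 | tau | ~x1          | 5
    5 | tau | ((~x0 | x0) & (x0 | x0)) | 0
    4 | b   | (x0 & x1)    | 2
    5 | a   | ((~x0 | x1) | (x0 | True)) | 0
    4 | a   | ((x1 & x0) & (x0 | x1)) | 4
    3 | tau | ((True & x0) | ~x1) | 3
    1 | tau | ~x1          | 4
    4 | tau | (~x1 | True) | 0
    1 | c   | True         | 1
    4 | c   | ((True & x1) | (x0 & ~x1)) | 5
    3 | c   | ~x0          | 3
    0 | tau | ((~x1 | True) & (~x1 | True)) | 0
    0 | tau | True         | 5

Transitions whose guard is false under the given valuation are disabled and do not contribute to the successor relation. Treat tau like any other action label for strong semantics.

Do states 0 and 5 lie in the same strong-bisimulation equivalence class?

Answer: NOT BISIMILAR

Trace:
Bisimulation quotient by refinement:
  P[0] = {{0,1,2,3,4,5}}
  P[1] = {{0,4},{1,3},{2},{5}}
  P[2] = {{0},{1},{2},{3},{4},{5}}
stable after 3 split(s): 6 block(s)
[0]={0}  [5]={5}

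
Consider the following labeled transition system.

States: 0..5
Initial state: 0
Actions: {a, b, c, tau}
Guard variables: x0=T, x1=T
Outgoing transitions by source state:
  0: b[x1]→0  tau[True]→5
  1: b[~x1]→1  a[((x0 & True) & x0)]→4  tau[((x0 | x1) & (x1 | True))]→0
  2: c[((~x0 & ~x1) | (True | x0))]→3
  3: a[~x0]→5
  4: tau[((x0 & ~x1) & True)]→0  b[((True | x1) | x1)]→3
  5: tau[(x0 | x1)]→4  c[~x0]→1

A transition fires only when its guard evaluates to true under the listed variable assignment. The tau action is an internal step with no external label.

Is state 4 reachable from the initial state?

Answer: REACHABLE

Analysis:
After dropping false guards: 7 live edges.
depth 0: {0}
depth 1: {5}  now seen {0,5}
depth 2: {4}  now seen {0,4,5}
depth 3: {3}  now seen {0,3,4,5}
R = {0,3,4,5}
witness 4: tau·tau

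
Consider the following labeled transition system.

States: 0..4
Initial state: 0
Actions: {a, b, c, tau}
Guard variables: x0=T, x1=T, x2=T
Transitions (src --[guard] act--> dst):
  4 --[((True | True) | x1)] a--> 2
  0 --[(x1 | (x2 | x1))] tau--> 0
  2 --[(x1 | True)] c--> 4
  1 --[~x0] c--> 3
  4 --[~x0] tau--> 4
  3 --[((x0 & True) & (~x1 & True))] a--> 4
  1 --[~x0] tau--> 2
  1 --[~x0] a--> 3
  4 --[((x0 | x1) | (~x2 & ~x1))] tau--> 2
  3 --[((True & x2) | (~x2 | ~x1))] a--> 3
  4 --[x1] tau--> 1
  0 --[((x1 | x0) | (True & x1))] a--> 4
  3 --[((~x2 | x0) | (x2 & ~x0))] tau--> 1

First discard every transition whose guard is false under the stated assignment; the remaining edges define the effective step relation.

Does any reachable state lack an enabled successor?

Answer: DEADLOCK at state 1

Working:
R = {0,1,2,4}
  0: a→4  tau→0  [2 out]
  1: ∅  [STUCK]
  2: c→4  [1 out]
  4: a→2  tau→1  tau→2  [3 out]
Path to 1: a·tau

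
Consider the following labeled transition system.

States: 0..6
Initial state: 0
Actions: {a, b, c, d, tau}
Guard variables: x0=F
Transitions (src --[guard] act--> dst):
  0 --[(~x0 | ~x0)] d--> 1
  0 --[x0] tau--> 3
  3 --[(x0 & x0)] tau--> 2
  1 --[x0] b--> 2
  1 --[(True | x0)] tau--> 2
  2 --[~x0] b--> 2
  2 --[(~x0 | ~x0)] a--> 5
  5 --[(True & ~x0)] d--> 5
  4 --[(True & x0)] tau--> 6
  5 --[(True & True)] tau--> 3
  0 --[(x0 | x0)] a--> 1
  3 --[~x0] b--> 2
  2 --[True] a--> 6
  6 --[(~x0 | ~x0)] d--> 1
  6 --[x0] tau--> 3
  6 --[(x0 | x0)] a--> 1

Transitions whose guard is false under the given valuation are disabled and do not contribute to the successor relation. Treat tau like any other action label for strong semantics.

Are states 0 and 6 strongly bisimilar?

Compute ~ classes (split until stable):
  P[0] = {{0,1,2,3,4,5,6}}
  P[1] = {{0,6},{1},{2},{3},{4},{5}}
6 equivalence class(es) (converged in 2)
[0]={0,6}  [6]={0,6}

Answer: BISIMILAR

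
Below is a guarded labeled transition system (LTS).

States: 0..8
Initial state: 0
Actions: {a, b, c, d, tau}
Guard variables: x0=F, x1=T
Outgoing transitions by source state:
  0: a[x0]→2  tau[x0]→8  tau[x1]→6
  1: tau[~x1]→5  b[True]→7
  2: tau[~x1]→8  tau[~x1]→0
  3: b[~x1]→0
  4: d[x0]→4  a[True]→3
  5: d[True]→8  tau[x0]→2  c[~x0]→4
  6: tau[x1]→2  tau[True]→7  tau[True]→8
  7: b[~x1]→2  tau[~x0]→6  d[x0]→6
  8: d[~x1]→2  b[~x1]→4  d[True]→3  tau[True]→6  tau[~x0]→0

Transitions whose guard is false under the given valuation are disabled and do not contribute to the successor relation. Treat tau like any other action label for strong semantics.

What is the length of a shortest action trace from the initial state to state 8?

Answer: 2

Working:
Breadth-first toward 8:
  Layer 0: {0}
  Layer 1: {6}
  Layer 2: {2,7,8}
8 enters at depth 2; path tau·tau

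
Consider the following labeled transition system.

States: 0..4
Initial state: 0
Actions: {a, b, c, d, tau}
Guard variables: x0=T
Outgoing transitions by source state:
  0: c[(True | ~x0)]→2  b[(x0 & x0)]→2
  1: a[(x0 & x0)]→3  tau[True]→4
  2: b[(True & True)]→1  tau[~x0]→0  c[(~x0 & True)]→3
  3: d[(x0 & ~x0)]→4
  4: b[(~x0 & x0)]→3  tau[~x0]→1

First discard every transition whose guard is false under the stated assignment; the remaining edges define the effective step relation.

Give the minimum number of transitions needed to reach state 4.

Answer: 3

Working:
Breadth-first toward 4:
  Layer 0: {0}
  Layer 1: {2}
  Layer 2: {1}
  Layer 3: {3,4}
depth(4)=3, e.g. b·b·tau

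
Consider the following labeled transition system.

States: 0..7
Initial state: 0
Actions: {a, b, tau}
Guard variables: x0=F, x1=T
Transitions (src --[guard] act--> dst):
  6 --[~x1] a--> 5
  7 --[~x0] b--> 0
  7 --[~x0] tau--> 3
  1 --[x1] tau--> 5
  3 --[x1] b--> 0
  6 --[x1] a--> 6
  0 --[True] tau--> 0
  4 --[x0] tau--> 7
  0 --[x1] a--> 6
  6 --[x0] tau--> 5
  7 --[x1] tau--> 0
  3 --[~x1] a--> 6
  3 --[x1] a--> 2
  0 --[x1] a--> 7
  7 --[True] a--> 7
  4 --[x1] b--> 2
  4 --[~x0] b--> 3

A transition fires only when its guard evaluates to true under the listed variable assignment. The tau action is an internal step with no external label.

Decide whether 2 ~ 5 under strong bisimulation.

Answer: BISIMILAR

Working:
Compute ~ classes (split until stable):
  P[0] = {{0,1,2,3,4,5,6,7}}
  P[1] = {{0},{1},{2,5},{3},{4},{6},{7}}
Fixed point at round 2; 7 class(es).
[2]={2,5}  [5]={2,5}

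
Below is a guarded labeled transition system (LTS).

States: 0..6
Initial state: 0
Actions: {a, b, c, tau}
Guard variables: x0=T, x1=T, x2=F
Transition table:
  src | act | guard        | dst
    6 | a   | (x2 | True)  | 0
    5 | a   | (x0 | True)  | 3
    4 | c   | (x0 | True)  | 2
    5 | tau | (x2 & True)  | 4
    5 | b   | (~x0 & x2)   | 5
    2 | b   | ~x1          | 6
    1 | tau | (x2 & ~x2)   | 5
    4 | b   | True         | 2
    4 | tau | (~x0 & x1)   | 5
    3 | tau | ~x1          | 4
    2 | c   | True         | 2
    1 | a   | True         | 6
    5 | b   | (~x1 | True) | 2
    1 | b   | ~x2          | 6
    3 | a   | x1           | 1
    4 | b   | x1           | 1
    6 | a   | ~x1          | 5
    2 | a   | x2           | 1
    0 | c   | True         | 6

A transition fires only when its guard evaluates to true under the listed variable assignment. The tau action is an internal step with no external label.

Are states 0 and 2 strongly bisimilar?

Answer: NOT BISIMILAR

Analysis:
Bisimulation quotient by refinement:
  round 0: {{0,1,2,3,4,5,6}}
  round 1: {{0,2},{1,5},{3,6},{4}}
  round 2: {{0},{1},{2},{3},{4},{5},{6}}
Fixed point at round 3; 7 class(es).
[0]={0}  [2]={2}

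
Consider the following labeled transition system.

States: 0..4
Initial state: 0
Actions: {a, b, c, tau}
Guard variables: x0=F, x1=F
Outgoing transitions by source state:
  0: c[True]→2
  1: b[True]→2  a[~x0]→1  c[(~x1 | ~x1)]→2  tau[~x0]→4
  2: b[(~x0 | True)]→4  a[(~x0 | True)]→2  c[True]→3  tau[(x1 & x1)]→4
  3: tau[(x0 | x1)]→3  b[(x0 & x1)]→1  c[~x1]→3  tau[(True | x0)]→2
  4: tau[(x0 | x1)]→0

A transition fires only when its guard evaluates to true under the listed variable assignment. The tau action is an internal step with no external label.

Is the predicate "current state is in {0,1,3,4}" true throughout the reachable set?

Answer: INVARIANT VIOLATED at state 2

Trace:
Inv-set: {0,1,3,4}
Reachable = {0,2,3,4}
  0: ok
  2: ✗ unsafe
  3: ok
  4: ok
witness against invariant: c → 2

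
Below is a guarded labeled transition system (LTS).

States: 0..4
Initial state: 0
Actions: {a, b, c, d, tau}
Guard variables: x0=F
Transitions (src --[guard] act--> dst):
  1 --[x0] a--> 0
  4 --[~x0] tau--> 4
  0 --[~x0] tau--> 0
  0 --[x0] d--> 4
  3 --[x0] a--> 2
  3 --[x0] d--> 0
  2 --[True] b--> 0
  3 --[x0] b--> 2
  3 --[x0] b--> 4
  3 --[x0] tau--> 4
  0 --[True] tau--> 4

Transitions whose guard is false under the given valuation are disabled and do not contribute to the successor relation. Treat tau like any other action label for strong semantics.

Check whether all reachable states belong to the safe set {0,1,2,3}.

Safe = {0,1,2,3}
R = {0,4}
  0: ✓
  4: ✗ unsafe
witness against invariant: tau → 4

Answer: INVARIANT VIOLATED at state 4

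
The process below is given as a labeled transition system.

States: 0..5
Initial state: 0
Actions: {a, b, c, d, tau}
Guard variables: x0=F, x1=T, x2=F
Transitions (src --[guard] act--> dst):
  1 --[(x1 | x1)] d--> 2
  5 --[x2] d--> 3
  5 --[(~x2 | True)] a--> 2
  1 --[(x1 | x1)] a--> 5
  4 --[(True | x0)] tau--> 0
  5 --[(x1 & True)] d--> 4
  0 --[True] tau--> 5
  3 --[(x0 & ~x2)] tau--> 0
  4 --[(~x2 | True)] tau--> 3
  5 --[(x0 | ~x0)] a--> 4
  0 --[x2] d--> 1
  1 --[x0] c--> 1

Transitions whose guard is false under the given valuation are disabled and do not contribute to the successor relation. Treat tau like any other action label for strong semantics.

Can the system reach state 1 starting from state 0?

8 transition(s) survive guard evaluation.
L0 = {0}
L1 = {5}  now seen {0,5}
L2 = {2,4}  now seen {0,2,4,5}
L3 = {3}  now seen {0,2,3,4,5}
R = {0,2,3,4,5}

Answer: UNREACHABLE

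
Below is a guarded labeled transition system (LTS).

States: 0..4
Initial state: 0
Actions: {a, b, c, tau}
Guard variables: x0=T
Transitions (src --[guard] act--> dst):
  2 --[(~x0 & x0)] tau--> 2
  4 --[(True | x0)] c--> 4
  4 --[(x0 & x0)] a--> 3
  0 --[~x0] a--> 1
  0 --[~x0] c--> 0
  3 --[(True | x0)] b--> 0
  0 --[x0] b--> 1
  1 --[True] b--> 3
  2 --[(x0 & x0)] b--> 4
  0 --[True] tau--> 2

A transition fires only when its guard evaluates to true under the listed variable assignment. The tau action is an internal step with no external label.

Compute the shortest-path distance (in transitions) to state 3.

BFS to 3:
  depth 0: {0}
  depth 1: {1,2}
  depth 2: {3,4}
3 enters at depth 2; path b·b

Answer: 2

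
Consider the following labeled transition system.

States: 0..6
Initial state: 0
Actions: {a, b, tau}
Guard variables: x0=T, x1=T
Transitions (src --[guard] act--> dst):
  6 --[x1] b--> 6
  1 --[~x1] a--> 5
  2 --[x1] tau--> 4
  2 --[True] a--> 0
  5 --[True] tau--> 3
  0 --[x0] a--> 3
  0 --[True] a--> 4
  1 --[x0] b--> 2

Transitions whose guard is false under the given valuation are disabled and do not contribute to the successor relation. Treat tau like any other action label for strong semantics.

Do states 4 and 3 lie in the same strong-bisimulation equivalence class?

Bisimulation quotient by refinement:
  P[0] = {{0,1,2,3,4,5,6}}
  P[1] = {{0},{1,6},{2},{3,4},{5}}
  P[2] = {{0},{1},{2},{3,4},{5},{6}}
Fixed point at round 3; 6 class(es).
[4]={3,4}  [3]={3,4}

Answer: BISIMILAR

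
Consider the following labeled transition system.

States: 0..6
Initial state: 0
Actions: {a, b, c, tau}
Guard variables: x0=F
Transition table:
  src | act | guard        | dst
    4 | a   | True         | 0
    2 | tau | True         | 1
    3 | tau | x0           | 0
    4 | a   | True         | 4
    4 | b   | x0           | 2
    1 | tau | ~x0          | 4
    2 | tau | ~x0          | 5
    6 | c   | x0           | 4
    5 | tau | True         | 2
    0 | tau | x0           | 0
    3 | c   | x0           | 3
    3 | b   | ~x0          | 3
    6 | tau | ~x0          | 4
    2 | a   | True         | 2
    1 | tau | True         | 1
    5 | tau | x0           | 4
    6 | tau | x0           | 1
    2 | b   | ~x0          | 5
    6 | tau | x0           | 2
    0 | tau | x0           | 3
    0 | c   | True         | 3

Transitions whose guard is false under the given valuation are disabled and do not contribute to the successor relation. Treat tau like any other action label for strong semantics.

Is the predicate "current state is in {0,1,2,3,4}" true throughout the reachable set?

Allowed set {0,1,2,3,4}
Reach set: {0,3}
  0: ✓
  3: ✓

Answer: INVARIANT HOLDS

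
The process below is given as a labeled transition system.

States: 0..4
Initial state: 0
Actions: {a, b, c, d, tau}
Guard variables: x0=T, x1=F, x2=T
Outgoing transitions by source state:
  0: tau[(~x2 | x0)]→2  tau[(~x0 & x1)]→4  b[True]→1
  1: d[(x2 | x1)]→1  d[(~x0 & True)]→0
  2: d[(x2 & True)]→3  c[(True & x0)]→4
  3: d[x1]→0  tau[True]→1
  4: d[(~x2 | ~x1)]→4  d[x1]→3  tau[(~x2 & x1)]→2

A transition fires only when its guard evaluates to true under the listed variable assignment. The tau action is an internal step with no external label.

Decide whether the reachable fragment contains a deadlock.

Reachable = {0,1,2,3,4}
  0: b→1  tau→2  [deg 2]
  1: d→1  [deg 1]
  2: c→4  d→3  [deg 2]
  3: tau→1  [deg 1]
  4: d→4  [deg 1]

Answer: DEADLOCK-FREE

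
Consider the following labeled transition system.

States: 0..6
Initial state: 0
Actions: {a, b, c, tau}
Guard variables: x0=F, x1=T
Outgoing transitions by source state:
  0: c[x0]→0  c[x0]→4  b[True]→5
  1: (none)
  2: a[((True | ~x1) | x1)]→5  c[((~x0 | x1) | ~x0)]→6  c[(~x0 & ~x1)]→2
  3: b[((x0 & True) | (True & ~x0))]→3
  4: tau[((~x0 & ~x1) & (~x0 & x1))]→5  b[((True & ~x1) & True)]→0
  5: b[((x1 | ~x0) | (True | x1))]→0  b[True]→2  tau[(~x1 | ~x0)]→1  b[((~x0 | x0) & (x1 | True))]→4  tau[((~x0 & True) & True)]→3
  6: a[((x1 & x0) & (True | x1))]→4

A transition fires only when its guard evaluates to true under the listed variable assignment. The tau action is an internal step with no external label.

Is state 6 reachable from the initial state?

Answer: REACHABLE

Analysis:
Guard filter leaves 9 enabled edge(s).
L0 = {0}
L1 = {5}  now seen {0,5}
L2 = {1,2,3,4}  now seen {0,1,2,3,4,5}
L3 = {6}  now seen {0,1,2,3,4,5,6}
Reachable = {0,1,2,3,4,5,6}
trace reaching 6: b·b·c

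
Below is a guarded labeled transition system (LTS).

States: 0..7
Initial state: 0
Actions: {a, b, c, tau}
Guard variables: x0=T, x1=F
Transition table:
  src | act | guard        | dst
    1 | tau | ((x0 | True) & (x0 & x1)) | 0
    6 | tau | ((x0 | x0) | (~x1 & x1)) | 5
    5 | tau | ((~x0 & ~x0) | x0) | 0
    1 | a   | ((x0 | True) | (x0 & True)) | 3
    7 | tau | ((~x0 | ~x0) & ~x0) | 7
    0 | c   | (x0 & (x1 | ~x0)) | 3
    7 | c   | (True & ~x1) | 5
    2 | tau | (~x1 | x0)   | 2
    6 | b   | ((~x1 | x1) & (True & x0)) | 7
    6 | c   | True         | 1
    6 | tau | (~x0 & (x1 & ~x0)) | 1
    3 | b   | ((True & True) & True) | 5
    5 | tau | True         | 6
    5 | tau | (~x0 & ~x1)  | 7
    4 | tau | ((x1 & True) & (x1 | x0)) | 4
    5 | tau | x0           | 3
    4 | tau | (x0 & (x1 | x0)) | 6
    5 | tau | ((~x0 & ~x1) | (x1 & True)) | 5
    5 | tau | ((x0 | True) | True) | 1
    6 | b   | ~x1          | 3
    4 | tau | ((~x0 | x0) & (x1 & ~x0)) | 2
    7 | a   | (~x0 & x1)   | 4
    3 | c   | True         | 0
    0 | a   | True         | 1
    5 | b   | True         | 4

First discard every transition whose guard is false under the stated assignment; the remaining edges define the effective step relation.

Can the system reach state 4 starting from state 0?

Guard filter leaves 16 enabled edge(s).
depth 0: {0}
depth 1: {1}  cumulative {0,1}
depth 2: {3}  cumulative {0,1,3}
depth 3: {5}  cumulative {0,1,3,5}
depth 4: {4,6}  cumulative {0,1,3,4,5,6}
depth 5: {7}  cumulative {0,1,3,4,5,6,7}
Reach set: {0,1,3,4,5,6,7}
witness 4: a·a·b·b

Answer: REACHABLE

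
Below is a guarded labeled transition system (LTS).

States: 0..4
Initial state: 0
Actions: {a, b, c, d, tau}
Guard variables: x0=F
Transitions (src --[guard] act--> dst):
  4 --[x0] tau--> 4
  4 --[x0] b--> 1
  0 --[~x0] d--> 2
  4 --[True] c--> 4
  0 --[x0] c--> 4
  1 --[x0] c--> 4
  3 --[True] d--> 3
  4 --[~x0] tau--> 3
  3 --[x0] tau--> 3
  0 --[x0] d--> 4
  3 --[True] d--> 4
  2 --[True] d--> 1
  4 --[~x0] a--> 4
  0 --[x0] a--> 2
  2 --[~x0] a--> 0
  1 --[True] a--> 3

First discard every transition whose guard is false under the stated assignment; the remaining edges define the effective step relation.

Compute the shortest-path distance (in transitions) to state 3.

Answer: 3

Trace:
BFS to 3:
  depth 0: {0}
  depth 1: {2}
  depth 2: {1}
  depth 3: {3}
depth(3)=3, e.g. d·d·a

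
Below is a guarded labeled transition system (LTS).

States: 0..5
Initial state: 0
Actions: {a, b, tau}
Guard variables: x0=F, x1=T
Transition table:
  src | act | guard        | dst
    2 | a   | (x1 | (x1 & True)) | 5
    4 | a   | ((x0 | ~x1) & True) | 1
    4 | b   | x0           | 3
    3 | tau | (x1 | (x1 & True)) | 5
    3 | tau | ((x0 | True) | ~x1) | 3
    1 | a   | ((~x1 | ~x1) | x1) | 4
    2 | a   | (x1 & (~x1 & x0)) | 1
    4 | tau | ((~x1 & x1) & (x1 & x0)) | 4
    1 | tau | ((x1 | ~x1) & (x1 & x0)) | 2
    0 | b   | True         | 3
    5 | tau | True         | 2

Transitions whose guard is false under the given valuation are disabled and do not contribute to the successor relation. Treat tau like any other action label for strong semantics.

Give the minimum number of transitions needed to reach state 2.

Layered search for 2:
  Layer 0: {0}
  Layer 1: {3}
  Layer 2: {5}
  Layer 3: {2}
first hit 2 at d=3 via b·tau·tau

Answer: 3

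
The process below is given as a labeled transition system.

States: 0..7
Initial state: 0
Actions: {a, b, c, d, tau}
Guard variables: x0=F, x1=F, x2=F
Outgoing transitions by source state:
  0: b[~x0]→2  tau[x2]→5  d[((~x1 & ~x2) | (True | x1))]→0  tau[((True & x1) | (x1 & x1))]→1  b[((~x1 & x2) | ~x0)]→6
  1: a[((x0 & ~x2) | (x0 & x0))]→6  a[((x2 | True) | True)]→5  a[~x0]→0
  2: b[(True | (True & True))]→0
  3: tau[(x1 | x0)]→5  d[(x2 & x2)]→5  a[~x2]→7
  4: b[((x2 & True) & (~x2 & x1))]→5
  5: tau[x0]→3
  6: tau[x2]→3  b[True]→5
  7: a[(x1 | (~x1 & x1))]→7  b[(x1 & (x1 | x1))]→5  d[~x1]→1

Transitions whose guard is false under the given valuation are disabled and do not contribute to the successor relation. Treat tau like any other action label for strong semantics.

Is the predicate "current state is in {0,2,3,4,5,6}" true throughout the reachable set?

Answer: INVARIANT HOLDS

Trace:
Safe = {0,2,3,4,5,6}
Reach set: {0,2,5,6}
  0: safe
  2: safe
  5: safe
  6: safe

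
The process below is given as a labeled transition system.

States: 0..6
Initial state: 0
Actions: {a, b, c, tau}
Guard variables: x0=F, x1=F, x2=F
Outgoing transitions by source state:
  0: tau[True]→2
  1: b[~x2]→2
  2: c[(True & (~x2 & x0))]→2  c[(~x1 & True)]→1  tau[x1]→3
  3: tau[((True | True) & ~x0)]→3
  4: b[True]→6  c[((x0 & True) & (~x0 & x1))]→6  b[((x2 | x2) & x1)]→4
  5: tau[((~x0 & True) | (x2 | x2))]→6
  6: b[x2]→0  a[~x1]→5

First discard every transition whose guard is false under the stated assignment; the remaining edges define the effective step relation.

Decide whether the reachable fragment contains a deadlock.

R = {0,1,2}
  0: tau→2  [deg 1]
  1: b→2  [deg 1]
  2: c→1  [deg 1]

Answer: DEADLOCK-FREE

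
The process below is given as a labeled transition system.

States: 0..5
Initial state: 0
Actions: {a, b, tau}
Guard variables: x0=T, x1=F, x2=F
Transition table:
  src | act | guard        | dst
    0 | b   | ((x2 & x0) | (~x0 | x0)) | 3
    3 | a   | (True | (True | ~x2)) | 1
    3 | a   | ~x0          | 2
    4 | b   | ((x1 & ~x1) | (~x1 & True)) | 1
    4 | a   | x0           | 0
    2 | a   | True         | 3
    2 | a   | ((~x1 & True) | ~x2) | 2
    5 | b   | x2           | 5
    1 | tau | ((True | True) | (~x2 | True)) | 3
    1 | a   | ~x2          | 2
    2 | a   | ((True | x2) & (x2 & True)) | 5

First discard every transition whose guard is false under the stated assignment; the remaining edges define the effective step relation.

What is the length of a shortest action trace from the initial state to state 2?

Breadth-first toward 2:
  depth 0: {0}
  depth 1: {3}
  depth 2: {1}
  depth 3: {2}
2 enters at depth 3; path b·a·a

Answer: 3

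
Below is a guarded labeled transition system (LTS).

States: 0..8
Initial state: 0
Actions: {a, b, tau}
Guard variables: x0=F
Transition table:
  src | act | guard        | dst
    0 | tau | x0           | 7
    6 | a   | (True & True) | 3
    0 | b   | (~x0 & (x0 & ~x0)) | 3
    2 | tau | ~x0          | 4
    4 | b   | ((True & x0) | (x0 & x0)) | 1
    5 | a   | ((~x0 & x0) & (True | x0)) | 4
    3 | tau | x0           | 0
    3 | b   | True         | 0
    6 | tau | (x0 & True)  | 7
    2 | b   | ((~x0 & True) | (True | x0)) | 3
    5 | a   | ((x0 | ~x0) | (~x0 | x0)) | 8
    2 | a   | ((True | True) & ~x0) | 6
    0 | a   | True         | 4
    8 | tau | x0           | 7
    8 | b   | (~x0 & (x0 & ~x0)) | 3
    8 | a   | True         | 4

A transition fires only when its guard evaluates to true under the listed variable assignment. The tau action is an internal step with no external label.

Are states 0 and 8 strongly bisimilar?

Answer: BISIMILAR

Analysis:
Bisimulation quotient by refinement:
  P[0] = {{0,1,2,3,4,5,6,7,8}}
  P[1] = {{0,5,6,8},{1,4,7},{2},{3}}
  P[2] = {{0,8},{1,4,7},{2},{3},{5},{6}}
6 equivalence class(es) (converged in 3)
class of 0: {0,8}; class of 8: {0,8}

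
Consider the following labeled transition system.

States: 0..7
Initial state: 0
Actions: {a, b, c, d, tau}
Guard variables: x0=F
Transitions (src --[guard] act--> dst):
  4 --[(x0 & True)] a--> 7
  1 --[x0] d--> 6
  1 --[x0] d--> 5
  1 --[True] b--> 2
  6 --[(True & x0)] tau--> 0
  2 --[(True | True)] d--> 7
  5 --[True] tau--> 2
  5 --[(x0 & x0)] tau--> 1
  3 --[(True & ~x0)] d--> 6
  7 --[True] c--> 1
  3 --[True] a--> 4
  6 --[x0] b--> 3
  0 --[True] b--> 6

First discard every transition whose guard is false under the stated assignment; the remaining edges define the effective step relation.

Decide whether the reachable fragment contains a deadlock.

Answer: DEADLOCK at state 6

Trace:
R = {0,6}
  0: b→6  [1 out]
  6: ∅  [no exit]
witness 6: b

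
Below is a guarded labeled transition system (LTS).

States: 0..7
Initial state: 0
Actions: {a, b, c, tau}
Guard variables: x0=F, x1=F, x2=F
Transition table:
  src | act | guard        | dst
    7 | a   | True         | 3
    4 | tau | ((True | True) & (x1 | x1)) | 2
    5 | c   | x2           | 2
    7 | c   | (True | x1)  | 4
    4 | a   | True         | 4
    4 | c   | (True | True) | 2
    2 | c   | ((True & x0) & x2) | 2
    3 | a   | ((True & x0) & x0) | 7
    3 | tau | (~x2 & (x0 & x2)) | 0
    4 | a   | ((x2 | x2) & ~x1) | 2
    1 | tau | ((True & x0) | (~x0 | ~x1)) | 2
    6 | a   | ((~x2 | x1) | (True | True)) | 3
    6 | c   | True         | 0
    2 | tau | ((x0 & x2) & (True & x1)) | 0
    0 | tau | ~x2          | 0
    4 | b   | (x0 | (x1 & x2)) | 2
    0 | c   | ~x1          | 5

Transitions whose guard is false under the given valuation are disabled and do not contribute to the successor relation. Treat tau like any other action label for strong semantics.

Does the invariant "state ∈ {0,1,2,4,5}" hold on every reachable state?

Answer: INVARIANT HOLDS

Analysis:
Inv-set: {0,1,2,4,5}
Reach set: {0,5}
  0: ok
  5: ok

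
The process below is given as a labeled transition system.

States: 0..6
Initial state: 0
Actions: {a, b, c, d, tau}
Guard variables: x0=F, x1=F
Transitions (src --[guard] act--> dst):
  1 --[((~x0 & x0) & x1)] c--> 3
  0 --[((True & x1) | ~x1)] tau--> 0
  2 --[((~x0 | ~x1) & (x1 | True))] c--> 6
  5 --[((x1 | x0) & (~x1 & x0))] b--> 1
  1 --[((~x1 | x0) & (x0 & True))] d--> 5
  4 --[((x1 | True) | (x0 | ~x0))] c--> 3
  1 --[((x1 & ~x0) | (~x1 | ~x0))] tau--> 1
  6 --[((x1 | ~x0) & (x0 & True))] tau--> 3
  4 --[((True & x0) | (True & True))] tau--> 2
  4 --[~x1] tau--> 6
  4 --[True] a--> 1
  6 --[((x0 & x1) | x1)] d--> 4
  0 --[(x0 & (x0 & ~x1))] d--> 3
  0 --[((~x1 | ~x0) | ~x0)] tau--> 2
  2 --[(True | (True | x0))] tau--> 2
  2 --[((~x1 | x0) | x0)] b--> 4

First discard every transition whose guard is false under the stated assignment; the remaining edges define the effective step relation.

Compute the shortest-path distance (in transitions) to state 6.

Layered search for 6:
  Layer 0: {0}
  Layer 1: {2}
  Layer 2: {4,6}
first hit 6 at d=2 via tau·c

Answer: 2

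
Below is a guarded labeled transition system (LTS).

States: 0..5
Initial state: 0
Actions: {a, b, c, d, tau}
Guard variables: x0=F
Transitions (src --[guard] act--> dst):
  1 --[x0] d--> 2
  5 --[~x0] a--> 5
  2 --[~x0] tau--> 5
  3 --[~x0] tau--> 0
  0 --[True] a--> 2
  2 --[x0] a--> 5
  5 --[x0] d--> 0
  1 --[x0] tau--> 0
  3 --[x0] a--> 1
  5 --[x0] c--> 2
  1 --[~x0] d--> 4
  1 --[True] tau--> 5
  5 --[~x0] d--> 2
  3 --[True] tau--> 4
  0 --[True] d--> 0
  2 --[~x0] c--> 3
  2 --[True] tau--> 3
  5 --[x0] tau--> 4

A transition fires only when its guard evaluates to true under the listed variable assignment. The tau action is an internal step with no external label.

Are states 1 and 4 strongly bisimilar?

Answer: NOT BISIMILAR

Analysis:
Compute ~ classes (split until stable):
  π0 = {{0,1,2,3,4,5}}
  π1 = {{0,5},{1},{2},{3},{4}}
  π2 = {{0},{1},{2},{3},{4},{5}}
Fixed point at round 3; 6 class(es).
[1]={1}  [4]={4}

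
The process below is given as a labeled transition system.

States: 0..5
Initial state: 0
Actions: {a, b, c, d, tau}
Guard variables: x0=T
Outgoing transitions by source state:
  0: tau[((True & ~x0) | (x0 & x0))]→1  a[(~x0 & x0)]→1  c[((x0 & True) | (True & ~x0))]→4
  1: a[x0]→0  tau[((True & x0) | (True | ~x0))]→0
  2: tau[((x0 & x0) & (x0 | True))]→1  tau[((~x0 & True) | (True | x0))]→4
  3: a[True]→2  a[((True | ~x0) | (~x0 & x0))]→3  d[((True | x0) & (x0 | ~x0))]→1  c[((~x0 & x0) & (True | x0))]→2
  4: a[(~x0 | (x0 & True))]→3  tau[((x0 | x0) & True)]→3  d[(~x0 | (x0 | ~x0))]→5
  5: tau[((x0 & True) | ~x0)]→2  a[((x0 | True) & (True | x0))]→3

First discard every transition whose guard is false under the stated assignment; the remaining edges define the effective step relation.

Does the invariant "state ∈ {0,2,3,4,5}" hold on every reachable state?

Safe = {0,2,3,4,5}
R = {0,1,2,3,4,5}
  0: ✓
  1: VIOLATES
  2: ✓
  3: ✓
  4: ✓
  5: ✓
witness against invariant: tau → 1

Answer: INVARIANT VIOLATED at state 1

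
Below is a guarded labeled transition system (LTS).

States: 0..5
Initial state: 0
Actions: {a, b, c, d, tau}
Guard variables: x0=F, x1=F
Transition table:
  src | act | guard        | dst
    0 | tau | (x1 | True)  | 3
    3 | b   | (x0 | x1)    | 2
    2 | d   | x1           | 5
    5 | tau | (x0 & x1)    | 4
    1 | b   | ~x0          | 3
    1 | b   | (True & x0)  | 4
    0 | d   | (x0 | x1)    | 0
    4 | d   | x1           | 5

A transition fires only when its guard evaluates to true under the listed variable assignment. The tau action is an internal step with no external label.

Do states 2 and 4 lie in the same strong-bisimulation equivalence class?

Answer: BISIMILAR

Trace:
Refine partition for ~:
  P[0] = {{0,1,2,3,4,5}}
  P[1] = {{0},{1},{2,3,4,5}}
3 equivalence class(es) (converged in 2)
class of 2: {2,3,4,5}; class of 4: {2,3,4,5}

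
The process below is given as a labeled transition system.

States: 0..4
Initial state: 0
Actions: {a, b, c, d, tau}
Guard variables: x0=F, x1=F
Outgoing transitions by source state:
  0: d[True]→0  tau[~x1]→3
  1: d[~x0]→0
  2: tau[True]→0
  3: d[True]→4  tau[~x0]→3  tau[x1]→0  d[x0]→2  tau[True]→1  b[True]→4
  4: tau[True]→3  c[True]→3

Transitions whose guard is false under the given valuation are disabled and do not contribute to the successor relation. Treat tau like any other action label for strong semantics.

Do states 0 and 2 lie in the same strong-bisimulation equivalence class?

Bisimulation quotient by refinement:
  P[0] = {{0,1,2,3,4}}
  P[1] = {{0},{1},{2},{3},{4}}
5 equivalence class(es) (converged in 2)
class of 0: {0}; class of 2: {2}

Answer: NOT BISIMILAR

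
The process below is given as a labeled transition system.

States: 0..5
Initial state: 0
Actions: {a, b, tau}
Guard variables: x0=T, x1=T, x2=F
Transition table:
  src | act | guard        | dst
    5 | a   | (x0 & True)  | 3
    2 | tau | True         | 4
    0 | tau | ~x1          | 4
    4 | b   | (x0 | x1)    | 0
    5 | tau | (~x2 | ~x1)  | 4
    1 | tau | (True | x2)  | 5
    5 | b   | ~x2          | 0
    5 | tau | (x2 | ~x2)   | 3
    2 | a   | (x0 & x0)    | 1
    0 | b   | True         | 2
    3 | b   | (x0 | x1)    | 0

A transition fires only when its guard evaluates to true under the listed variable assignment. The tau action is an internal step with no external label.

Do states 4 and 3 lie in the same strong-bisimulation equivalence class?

Bisimulation quotient by refinement:
  P[0] = {{0,1,2,3,4,5}}
  P[1] = {{0,3,4},{1},{2},{5}}
  P[2] = {{0},{1},{2},{3,4},{5}}
stable after 3 split(s): 5 block(s)
4∈{3,4}, 3∈{3,4}

Answer: BISIMILAR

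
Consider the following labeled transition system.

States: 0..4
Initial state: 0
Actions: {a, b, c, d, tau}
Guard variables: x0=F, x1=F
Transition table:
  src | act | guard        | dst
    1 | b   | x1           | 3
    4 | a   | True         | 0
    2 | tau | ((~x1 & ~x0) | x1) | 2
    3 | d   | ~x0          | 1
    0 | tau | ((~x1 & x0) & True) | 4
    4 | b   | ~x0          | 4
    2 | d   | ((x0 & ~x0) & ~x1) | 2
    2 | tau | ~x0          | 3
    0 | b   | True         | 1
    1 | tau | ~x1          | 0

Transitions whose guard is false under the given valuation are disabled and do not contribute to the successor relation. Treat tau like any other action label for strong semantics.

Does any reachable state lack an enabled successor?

Answer: DEADLOCK-FREE

Working:
Reachable = {0,1}
  0: b→1  [1 exit(s)]
  1: tau→0  [1 exit(s)]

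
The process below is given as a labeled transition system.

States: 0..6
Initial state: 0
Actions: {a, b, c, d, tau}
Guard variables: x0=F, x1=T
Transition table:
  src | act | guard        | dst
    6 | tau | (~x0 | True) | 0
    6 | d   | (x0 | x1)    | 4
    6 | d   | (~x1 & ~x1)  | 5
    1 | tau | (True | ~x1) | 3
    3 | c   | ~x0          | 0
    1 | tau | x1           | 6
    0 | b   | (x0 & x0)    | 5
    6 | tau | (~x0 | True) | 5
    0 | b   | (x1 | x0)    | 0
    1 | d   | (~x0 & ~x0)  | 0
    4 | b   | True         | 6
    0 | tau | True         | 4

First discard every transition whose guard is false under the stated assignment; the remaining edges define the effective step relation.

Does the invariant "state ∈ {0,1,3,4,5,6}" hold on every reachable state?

Inv-set: {0,1,3,4,5,6}
R = {0,4,5,6}
  0: ✓
  4: ✓
  5: ✓
  6: ✓

Answer: INVARIANT HOLDS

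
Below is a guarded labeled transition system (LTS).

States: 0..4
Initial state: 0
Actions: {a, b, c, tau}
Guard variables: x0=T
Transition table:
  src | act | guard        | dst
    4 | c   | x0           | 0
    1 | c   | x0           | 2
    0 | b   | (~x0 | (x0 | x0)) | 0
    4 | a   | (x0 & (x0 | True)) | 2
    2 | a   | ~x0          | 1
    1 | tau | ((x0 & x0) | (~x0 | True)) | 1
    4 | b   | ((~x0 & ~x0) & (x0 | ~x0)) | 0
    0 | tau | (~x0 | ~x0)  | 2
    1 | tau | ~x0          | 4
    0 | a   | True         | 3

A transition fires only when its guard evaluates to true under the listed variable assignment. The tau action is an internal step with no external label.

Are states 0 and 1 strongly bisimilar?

Answer: NOT BISIMILAR

Analysis:
Compute ~ classes (split until stable):
  π0 = {{0,1,2,3,4}}
  π1 = {{0},{1},{2,3},{4}}
Fixed point at round 2; 4 class(es).
0∈{0}, 1∈{1}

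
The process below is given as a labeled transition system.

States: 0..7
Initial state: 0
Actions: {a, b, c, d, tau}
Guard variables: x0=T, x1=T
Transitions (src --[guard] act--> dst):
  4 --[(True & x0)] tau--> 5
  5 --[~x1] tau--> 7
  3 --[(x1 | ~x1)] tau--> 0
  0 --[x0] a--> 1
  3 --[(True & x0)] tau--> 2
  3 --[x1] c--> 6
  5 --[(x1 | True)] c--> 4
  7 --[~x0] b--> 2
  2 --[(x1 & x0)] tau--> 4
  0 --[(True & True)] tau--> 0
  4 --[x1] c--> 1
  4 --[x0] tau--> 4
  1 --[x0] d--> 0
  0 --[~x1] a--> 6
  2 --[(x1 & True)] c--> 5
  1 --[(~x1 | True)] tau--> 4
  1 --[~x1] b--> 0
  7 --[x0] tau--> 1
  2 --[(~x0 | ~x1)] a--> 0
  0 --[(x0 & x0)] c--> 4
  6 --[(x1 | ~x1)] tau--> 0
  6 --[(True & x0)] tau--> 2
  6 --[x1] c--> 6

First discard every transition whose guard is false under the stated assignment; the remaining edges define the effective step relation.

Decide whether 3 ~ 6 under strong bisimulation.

Refine partition for ~:
  π0 = {{0,1,2,3,4,5,6,7}}
  π1 = {{0},{1},{2,3,4,6},{5},{7}}
  π2 = {{0},{1},{2},{3,6},{4},{5},{7}}
Fixed point at round 3; 7 class(es).
[3]={3,6}  [6]={3,6}

Answer: BISIMILAR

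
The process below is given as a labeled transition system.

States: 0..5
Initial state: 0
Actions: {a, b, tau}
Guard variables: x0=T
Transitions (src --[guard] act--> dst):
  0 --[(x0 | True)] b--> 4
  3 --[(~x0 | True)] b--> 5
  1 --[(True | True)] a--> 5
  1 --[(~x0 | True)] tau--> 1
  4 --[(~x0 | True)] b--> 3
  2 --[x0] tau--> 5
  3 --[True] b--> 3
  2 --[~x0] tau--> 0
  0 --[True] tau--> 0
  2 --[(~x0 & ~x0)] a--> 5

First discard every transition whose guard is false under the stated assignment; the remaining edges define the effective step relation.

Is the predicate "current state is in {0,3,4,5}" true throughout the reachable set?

Allowed set {0,3,4,5}
Reach set: {0,3,4,5}
  0: safe
  3: safe
  4: safe
  5: safe

Answer: INVARIANT HOLDS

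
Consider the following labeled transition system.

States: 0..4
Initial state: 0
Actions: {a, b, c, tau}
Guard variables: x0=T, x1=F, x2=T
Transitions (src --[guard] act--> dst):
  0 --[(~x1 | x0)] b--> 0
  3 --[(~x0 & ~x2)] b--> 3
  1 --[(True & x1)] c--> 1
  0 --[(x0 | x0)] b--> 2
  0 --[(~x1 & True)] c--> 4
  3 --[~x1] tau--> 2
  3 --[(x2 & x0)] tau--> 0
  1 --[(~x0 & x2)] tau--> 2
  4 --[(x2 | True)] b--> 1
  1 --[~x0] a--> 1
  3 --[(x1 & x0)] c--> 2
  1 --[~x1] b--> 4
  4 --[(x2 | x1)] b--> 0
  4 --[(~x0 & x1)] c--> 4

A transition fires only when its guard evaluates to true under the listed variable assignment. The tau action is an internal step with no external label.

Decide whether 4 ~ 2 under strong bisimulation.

Answer: NOT BISIMILAR

Trace:
Compute ~ classes (split until stable):
  round 0: {{0,1,2,3,4}}
  round 1: {{0},{1,4},{2},{3}}
  round 2: {{0},{1},{2},{3},{4}}
5 equivalence class(es) (converged in 3)
4∈{4}, 2∈{2}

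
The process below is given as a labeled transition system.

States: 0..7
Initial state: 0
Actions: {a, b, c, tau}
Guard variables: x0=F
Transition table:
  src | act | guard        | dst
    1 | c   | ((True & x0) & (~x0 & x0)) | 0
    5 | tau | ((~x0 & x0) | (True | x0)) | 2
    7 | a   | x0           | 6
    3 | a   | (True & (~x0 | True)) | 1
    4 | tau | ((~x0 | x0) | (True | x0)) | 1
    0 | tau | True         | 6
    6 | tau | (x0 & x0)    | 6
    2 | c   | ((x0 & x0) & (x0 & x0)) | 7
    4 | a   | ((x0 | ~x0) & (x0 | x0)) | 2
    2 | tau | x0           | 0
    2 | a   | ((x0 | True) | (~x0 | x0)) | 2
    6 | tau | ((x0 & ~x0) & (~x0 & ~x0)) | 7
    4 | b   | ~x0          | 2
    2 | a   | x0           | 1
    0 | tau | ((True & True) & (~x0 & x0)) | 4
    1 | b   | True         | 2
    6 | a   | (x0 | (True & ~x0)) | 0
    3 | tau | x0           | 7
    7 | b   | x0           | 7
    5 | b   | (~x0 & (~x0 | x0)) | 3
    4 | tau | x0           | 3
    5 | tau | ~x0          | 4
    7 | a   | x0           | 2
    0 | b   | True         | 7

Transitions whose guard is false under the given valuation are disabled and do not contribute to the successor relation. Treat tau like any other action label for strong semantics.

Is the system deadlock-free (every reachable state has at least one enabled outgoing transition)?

Answer: DEADLOCK at state 7

Working:
R = {0,6,7}
  0: b→7  tau→6  [2 exit(s)]
  6: a→0  [1 exit(s)]
  7: ∅  [STUCK]
Path to 7: b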